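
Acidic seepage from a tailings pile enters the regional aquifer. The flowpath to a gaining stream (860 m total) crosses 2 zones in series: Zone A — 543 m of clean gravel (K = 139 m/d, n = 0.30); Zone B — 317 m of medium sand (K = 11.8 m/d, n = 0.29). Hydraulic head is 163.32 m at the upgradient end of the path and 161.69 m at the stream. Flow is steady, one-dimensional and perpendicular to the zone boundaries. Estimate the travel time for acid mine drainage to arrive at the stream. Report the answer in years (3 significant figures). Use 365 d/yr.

Total head drop ΔH = 163.32 − 161.69 = 1.63 m
Steady 1-D flow in series ⇒ the Darcy flux q is identical in every zone and the zone head losses add (resistances L/K in series).
Σ(L/K) = 543/139 + 317/11.8 = 3.906 + 26.86 = 30.77 d
q = ΔH / Σ(L/K) = 1.63 / 30.77 = 0.05297 m/d (same in every zone)
Zone A: v = q/n = 0.05297/0.30 = 0.1766 m/d → t_A = 543/0.1766 = 3075 d
Zone B: v = q/n = 0.05297/0.29 = 0.1827 m/d → t_B = 317/0.1827 = 1735 d
Total t = 3075 + 1735 = 4811 d
   = 4811 / 365 = 13.2 yr

13.2 years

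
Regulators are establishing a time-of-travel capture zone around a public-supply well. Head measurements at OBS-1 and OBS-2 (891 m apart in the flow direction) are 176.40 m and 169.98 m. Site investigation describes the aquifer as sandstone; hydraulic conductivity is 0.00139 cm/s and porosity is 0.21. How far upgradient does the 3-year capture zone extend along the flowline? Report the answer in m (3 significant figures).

Hydraulic gradient i = (176.40 − 169.98) / 891 = 6.42 / 891 = 0.007205
K = 0.00139 cm/s × 864 = 1.201 m/d
Darcy flux q = K·i = 1.201 × 0.007205 = 0.008653 m/d
Seepage velocity v = q / n = 0.008653 / 0.21 = 0.04121 m/d
T = 3 yr × 365 = 1095 d
L = v × T = 0.04121 × 1095 = 45.12 m

45.1 m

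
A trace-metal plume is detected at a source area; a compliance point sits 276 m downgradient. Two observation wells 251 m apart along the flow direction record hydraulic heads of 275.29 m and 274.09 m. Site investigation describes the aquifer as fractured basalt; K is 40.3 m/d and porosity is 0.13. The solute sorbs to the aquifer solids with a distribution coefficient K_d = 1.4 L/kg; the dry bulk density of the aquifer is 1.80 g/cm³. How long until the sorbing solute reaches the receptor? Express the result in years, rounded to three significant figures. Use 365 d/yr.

Hydraulic gradient i = (275.29 − 274.09) / 251 = 1.20 / 251 = 0.004781
q = Ki = 40.3 × 0.004781 = 0.1927 m/d
v_s = q/n_e = 0.1927/0.13 = 1.482 m/d
Retardation R = 1 + ρ_b·K_d/n = 1 + 1.80×1.4/0.13 = 20.38
Contaminant velocity v_c = v/R = 1.482/20.38 = 0.07271 m/d
t = L/v_c = 276/0.07271 = 3796 d
   = 3796/365 = 10.4 yr

10.4 years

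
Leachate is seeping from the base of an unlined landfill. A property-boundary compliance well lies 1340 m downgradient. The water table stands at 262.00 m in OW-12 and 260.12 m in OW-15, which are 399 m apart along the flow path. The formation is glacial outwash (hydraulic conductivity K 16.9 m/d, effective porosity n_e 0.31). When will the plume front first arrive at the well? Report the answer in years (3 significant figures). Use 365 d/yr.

14.3 years

Hydraulic gradient i = (262.00 − 260.12) / 399 = 1.88 / 399 = 0.004712
q = Ki = 16.9 × 0.004712 = 0.07963 m/d
Average linear velocity = 0.07963 / 0.31 = 0.2569 m/d
t = L / v = 1340 / 0.2569 = 5217 d
   = 5217 / 365 = 14.3 yr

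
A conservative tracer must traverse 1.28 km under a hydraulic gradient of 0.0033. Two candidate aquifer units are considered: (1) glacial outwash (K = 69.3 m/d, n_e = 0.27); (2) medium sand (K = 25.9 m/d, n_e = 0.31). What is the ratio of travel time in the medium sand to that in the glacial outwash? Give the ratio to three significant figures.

Unit 1 (glacial outwash): v = 69.3×0.0033/0.27 = 0.8470 m/d, t = 1280/0.8470 = 1511 d
Unit 2 (medium sand): v = 25.9×0.0033/0.31 = 0.2757 m/d, t = 1280/0.2757 = 4643 d
t(medium sand) / t(glacial outwash) = 4643/1511 = 3.07

3.07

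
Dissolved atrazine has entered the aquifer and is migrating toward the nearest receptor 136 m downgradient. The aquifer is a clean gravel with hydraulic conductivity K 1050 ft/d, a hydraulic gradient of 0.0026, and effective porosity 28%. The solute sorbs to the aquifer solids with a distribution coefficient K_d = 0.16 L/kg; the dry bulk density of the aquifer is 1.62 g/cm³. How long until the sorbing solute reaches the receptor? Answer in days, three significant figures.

88.1 days

K = 1050 ft/d × 0.3048 = 320.0 m/d
q = Ki = 320.0 × 0.0026 = 0.8321 m/d
Seepage velocity v = q / n = 0.8321 / 0.28 = 2.972 m/d
Retardation R = 1 + ρ_b·K_d/n = 1 + 1.62×0.16/0.28 = 1.926
Contaminant velocity v_c = v/R = 2.972/1.926 = 1.543 m/d
t = L/v_c = 136/1.543 = 88.13 d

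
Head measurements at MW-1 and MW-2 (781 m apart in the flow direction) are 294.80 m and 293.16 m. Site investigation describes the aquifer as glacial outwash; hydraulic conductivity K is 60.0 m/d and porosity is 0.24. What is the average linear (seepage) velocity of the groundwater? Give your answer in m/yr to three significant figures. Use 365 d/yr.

192 m/yr

Hydraulic gradient i = (294.80 − 293.16) / 781 = 1.64 / 781 = 0.002100
Specific discharge q = 60.0 × 0.002100 = 0.1260 m/d
v_s = q/n_e = 0.1260/0.24 = 0.5250 m/d
   = 0.5250 × 365 = 192 m/yr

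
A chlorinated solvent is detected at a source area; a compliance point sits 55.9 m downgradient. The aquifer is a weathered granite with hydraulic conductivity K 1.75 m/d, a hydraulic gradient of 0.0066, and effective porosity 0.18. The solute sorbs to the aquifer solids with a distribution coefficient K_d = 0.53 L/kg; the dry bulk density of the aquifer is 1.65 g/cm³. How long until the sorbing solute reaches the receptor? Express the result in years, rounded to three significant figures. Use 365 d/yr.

q = Ki = 1.75 × 0.0066 = 0.01155 m/d
Seepage velocity v = q / n = 0.01155 / 0.18 = 0.06417 m/d
Retardation R = 1 + ρ_b·K_d/n = 1 + 1.65×0.53/0.18 = 5.858
Contaminant velocity v_c = v/R = 0.06417/5.858 = 0.01095 m/d
t = L/v_c = 55.9/0.01095 = 5104 d
   = 5104/365 = 14.0 yr

14.0 years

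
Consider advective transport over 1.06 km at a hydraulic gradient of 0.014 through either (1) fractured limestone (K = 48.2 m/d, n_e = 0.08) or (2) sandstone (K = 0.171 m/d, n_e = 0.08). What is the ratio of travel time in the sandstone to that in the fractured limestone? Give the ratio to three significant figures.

282

Unit 1 (fractured limestone): v = 48.2×0.014/0.08 = 8.435 m/d, t = 1060/8.435 = 125.7 d
Unit 2 (sandstone): v = 0.171×0.014/0.08 = 0.02993 m/d, t = 1060/0.02993 = 35420 d
t(sandstone) / t(fractured limestone) = 35420/125.7 = 282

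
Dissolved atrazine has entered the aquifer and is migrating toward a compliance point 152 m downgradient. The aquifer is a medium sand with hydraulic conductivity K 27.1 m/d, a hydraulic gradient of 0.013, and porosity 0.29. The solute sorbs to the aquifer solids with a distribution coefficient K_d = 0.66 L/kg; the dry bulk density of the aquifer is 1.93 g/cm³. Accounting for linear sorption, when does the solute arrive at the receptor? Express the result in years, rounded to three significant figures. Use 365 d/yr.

1.85 years

Darcy flux q = K·i = 27.1 × 0.013 = 0.3523 m/d
Seepage velocity v = q / n = 0.3523 / 0.29 = 1.215 m/d
Retardation R = 1 + ρ_b·K_d/n = 1 + 1.93×0.66/0.29 = 5.392
Contaminant velocity v_c = v/R = 1.215/5.392 = 0.2253 m/d
t = L/v_c = 152/0.2253 = 674.7 d
   = 674.7/365 = 1.85 yr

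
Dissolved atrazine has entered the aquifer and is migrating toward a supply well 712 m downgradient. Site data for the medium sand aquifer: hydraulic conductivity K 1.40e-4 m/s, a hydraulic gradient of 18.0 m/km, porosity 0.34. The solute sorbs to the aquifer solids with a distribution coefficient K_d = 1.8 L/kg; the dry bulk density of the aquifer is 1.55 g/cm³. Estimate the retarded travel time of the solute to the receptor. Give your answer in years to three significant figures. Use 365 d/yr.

28.0 years

K = 1.40e-4 m/s × 86400 s/d = 12.10 m/d
q = Ki = 12.10 × 0.018 = 0.2177 m/d
Average linear velocity = 0.2177 / 0.34 = 0.6404 m/d
Retardation R = 1 + ρ_b·K_d/n = 1 + 1.55×1.8/0.34 = 9.206
Contaminant velocity v_c = v/R = 0.6404/9.206 = 0.06956 m/d
t = L/v_c = 712/0.06956 = 10240 d
   = 10240/365 = 28.0 yr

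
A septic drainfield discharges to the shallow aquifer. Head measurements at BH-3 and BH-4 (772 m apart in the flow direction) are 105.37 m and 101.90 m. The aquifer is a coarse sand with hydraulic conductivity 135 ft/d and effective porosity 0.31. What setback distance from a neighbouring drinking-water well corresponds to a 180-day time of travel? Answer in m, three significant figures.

Hydraulic gradient i = (105.37 − 101.90) / 772 = 3.47 / 772 = 0.004495
K = 135 ft/d × 0.3048 = 41.15 m/d
Darcy flux q = K·i = 41.15 × 0.004495 = 0.1850 m/d
v = Ki/n = 41.15·0.004495/0.31 = 0.5966 m/d
L = v × T = 0.5966 × 180 = 107.4 m

107 m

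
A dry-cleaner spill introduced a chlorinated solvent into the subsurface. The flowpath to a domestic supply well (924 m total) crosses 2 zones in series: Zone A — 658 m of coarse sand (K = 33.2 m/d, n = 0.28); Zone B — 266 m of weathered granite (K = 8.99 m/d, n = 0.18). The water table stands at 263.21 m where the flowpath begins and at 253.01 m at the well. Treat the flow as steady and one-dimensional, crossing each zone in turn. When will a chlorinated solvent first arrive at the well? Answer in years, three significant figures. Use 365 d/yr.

3.08 years

Total head drop ΔH = 263.21 − 253.01 = 10.20 m
Steady 1-D flow in series ⇒ the Darcy flux q is identical in every zone and the zone head losses add (resistances L/K in series).
Σ(L/K) = 658/33.2 + 266/8.99 = 19.82 + 29.59 = 49.41 d
q = ΔH / Σ(L/K) = 10.20 / 49.41 = 0.2064 m/d (same in every zone)
Zone A: v = q/n = 0.2064/0.28 = 0.7373 m/d → t_A = 658/0.7373 = 892.4 d
Zone B: v = q/n = 0.2064/0.18 = 1.147 m/d → t_B = 266/1.147 = 231.9 d
Total t = 892.4 + 231.9 = 1124 d
   = 1124 / 365 = 3.08 yr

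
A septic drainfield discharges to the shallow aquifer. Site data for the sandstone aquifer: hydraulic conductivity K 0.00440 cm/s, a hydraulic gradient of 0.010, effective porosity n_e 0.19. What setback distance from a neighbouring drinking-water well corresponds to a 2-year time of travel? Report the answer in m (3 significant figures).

K = 0.00440 cm/s × 864 = 3.802 m/d
Darcy flux q = K·i = 3.802 × 0.010 = 0.03802 m/d
v_s = q/n_e = 0.03802/0.19 = 0.2001 m/d
T = 2 yr × 365 = 730 d
L = v × T = 0.2001 × 730 = 146.1 m

146 m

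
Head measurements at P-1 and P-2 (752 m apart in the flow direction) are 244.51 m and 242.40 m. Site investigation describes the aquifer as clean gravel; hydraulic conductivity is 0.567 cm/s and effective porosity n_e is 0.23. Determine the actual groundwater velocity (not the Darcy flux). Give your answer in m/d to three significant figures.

Hydraulic gradient i = (244.51 − 242.40) / 752 = 2.11 / 752 = 0.002806
K = 0.567 cm/s × 864 = 489.9 m/d
Specific discharge q = 489.9 × 0.002806 = 1.375 m/d
Seepage velocity v = q / n = 1.375 / 0.23 = 5.976 m/d

5.98 m/d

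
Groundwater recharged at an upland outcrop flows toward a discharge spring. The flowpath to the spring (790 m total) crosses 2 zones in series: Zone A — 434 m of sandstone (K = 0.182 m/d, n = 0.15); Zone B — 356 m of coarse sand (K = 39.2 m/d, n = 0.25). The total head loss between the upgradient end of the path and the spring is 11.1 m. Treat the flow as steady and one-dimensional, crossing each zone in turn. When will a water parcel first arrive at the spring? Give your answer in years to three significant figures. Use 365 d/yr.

Continuity: the same q passes through each zone, so ΔH = q·Σ(L_j/K_j) — the zones act as resistances in series.
Σ(L/K) = 434/0.182 + 356/39.2 = 2385 + 9.082 = 2394 d
q = ΔH / Σ(L/K) = 11.1 / 2394 = 0.004637 m/d (same in every zone)
Zone A: v = q/n = 0.004637/0.15 = 0.03091 m/d → t_A = 434/0.03091 = 14040 d
Zone B: v = q/n = 0.004637/0.25 = 0.01855 m/d → t_B = 356/0.01855 = 19190 d
Total t = 14040 + 19190 = 33230 d
   = 33230 / 365 = 91.0 yr

91.0 years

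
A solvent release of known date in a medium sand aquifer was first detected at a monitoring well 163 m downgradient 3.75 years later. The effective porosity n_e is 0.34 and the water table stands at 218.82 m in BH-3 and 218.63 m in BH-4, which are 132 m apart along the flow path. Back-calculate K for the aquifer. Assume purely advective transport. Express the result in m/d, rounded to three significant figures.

28.1 m/d

Hydraulic gradient i = (218.82 − 218.63) / 132 = 0.19 / 132 = 0.001439
t = 3.75 years = 1369 d
v = L / t = 163 / 1369 = 0.1191 m/d
K = v · n / i = 0.1191 × 0.34 / 0.001439 = 28.1 m/d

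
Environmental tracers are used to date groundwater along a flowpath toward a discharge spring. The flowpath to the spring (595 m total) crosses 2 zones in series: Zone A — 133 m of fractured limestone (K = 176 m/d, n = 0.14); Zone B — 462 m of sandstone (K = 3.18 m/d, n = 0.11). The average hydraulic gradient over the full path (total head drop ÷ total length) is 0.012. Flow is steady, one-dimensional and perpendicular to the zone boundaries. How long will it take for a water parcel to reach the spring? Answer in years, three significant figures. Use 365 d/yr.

For zones in series the flux q is common to all zones; the equivalent conductivity is the harmonic (thickness-weighted) mean, K_eq = L_total / Σ(L_j/K_j).
Σ(L/K) = 133/176 + 462/3.18 = 0.7557 + 145.3 = 146.0 d
K_eq = L_total / Σ(L/K) = 595 / 146.0 = 4.074 m/d
q = K_eq · i = 4.074 × 0.012 = 0.04889 m/d (same in every zone)
Zone A: v = q/n = 0.04889/0.14 = 0.3492 m/d → t_A = 133/0.3492 = 380.8 d
Zone B: v = q/n = 0.04889/0.11 = 0.4445 m/d → t_B = 462/0.4445 = 1039 d
Total t = 380.8 + 1039 = 1420 d
   = 1420 / 365 = 3.89 yr

3.89 years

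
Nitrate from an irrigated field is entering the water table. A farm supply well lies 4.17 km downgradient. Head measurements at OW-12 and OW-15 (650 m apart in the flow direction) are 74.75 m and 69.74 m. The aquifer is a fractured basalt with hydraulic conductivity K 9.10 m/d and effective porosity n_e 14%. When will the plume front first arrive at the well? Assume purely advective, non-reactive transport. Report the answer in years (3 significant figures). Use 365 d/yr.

22.8 years

Hydraulic gradient i = (74.75 − 69.74) / 650 = 5.01 / 650 = 0.007708
Specific discharge q = 9.10 × 0.007708 = 0.07014 m/d
Average linear velocity = 0.07014 / 0.14 = 0.5010 m/d
L = 4.17 km = 4170 m
t = L / v = 4170 / 0.5010 = 8323 d
   = 8323 / 365 = 22.8 yr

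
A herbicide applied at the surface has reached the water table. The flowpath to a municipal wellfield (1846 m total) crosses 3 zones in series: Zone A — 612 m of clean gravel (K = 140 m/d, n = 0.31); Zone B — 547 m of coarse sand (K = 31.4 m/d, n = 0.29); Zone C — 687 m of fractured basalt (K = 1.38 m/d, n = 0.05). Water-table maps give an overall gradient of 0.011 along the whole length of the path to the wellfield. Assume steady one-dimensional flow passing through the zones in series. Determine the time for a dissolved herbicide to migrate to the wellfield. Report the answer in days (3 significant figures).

Steady 1-D flow in series ⇒ the Darcy flux q is identical in every zone and the zone head losses add (resistances L/K in series).
Σ(L/K) = 612/140 + 547/31.4 + 687/1.38 = 4.371 + 17.42 + 497.8 = 519.6 d
K_eq = L_total / Σ(L/K) = 1846 / 519.6 = 3.553 m/d
q = K_eq · i = 3.553 × 0.011 = 0.03908 m/d (same in every zone)
Zone A: v = q/n = 0.03908/0.31 = 0.1261 m/d → t_A = 612/0.1261 = 4855 d
Zone B: v = q/n = 0.03908/0.29 = 0.1348 m/d → t_B = 547/0.1348 = 4059 d
Zone C: v = q/n = 0.03908/0.05 = 0.7816 m/d → t_C = 687/0.7816 = 879.0 d
Total t = 4855 + 4059 + 879.0 = 9793 d

9790 days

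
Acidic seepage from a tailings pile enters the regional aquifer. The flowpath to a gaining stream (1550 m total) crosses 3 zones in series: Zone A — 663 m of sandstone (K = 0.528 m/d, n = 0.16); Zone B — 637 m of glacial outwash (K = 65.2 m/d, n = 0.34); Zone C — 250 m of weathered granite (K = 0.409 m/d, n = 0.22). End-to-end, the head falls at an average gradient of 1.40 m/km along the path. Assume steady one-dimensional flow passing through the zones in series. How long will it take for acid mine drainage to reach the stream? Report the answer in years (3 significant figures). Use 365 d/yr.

Steady 1-D flow in series ⇒ the Darcy flux q is identical in every zone and the zone head losses add (resistances L/K in series).
Σ(L/K) = 663/0.528 + 637/65.2 + 250/0.409 = 1256 + 9.770 + 611.2 = 1877 d
K_eq = L_total / Σ(L/K) = 1550 / 1877 = 0.8259 m/d
q = K_eq · i = 0.8259 × 0.0014 = 0.001156 m/d (same in every zone)
Zone A: v = q/n = 0.001156/0.16 = 0.007227 m/d → t_A = 663/0.007227 = 91740 d
Zone B: v = q/n = 0.001156/0.34 = 0.003401 m/d → t_B = 637/0.003401 = 187300 d
Zone C: v = q/n = 0.001156/0.22 = 0.005256 m/d → t_C = 250/0.005256 = 47570 d
Total t = 91740 + 187300 + 47570 = 326600 d
   = 326600 / 365 = 895 yr

895 years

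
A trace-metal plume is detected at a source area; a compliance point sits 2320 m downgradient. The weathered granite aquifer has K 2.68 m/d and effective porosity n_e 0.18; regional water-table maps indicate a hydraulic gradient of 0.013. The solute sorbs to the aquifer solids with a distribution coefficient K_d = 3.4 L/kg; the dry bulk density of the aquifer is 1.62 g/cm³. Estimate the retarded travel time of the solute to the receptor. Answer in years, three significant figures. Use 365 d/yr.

1040 years

q = Ki = 2.68 × 0.013 = 0.03484 m/d
v = Ki/n = 2.68·0.013/0.18 = 0.1936 m/d
Retardation R = 1 + ρ_b·K_d/n = 1 + 1.62×3.4/0.18 = 31.60
Contaminant velocity v_c = v/R = 0.1936/31.60 = 0.006125 m/d
t = L/v_c = 2320/0.006125 = 378800 d
   = 378800/365 = 1040 yr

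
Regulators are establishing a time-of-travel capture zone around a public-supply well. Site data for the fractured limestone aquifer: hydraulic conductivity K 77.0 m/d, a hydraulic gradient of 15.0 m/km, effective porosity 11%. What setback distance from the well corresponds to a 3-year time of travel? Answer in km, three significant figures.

q = Ki = 77.0 × 0.015 = 1.155 m/d
Average linear velocity = 1.155 / 0.11 = 10.50 m/d
T = 3 yr × 365 = 1095 d
L = v × T = 10.50 × 1095 = 11500 m
   = 11.5 km

11.5 km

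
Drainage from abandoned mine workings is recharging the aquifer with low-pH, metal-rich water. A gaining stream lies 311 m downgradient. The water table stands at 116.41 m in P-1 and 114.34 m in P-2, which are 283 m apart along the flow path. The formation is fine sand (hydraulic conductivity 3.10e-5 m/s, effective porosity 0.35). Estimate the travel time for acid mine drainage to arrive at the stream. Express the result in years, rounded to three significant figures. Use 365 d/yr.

15.2 years

Hydraulic gradient i = (116.41 − 114.34) / 283 = 2.07 / 283 = 0.007314
K = 3.10e-5 m/s × 86400 s/d = 2.678 m/d
q = Ki = 2.678 × 0.007314 = 0.01959 m/d
Seepage velocity v = q / n = 0.01959 / 0.35 = 0.05597 m/d
t = L / v = 311 / 0.05597 = 5556 d
   = 5556 / 365 = 15.2 yr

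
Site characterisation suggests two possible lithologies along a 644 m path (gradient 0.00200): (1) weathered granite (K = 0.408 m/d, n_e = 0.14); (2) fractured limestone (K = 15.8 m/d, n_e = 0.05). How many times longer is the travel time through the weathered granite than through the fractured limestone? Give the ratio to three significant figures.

Unit 1 (weathered granite): v = 0.408×0.0020/0.14 = 0.005829 m/d, t = 644/0.005829 = 110500 d
Unit 2 (fractured limestone): v = 15.8×0.0020/0.05 = 0.6320 m/d, t = 644/0.6320 = 1019 d
t(weathered granite) / t(fractured limestone) = 110500/1019 = 108

108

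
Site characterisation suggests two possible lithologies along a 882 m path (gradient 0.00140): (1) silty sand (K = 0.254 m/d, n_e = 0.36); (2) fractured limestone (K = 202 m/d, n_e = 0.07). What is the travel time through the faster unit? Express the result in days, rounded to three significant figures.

218 days

Unit 1 (silty sand): v = 0.254×0.0014/0.36 = 9.878e-4 m/d, t = 882/9.878e-4 = 892900 d
Unit 2 (fractured limestone): v = 202×0.0014/0.07 = 4.040 m/d, t = 882/4.040 = 218.3 d
Faster unit: t = 218 d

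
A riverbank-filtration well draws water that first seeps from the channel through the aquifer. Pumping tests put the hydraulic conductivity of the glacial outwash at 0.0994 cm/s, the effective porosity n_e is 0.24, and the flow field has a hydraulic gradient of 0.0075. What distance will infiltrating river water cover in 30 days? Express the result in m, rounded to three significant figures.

80.5 m

K = 0.0994 cm/s × 864 = 85.88 m/d
Specific discharge q = 85.88 × 0.0075 = 0.6441 m/d
v = Ki/n = 85.88·0.0075/0.24 = 2.684 m/d
L = v × T = 2.684 × 30 = 80.51 m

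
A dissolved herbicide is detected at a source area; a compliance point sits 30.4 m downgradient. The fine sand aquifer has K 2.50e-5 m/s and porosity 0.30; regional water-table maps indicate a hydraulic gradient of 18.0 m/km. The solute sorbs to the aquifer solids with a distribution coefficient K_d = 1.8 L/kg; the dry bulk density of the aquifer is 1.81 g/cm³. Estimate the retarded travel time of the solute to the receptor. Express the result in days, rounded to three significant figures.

K = 2.50e-5 m/s × 86400 s/d = 2.160 m/d
Darcy flux q = K·i = 2.160 × 0.018 = 0.03888 m/d
v_s = q/n_e = 0.03888/0.30 = 0.1296 m/d
Retardation R = 1 + ρ_b·K_d/n = 1 + 1.81×1.8/0.30 = 11.86
Contaminant velocity v_c = v/R = 0.1296/11.86 = 0.01093 m/d
t = L/v_c = 30.4/0.01093 = 2782 d

2780 days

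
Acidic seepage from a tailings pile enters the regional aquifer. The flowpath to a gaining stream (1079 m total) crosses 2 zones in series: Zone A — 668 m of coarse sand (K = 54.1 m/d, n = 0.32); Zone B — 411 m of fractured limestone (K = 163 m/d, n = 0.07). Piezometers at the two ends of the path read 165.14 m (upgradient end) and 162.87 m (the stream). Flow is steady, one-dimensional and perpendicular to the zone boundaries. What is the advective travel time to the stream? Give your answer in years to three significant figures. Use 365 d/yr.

Total head drop ΔH = 165.14 − 162.87 = 2.27 m
Continuity: the same q passes through each zone, so ΔH = q·Σ(L_j/K_j) — the zones act as resistances in series.
Σ(L/K) = 668/54.1 + 411/163 = 12.35 + 2.521 = 14.87 d
q = ΔH / Σ(L/K) = 2.27 / 14.87 = 0.1527 m/d (same in every zone)
Zone A: v = q/n = 0.1527/0.32 = 0.4771 m/d → t_A = 668/0.4771 = 1400 d
Zone B: v = q/n = 0.1527/0.07 = 2.181 m/d → t_B = 411/2.181 = 188.4 d
Total t = 1400 + 188.4 = 1589 d
   = 1589 / 365 = 4.35 yr

4.35 years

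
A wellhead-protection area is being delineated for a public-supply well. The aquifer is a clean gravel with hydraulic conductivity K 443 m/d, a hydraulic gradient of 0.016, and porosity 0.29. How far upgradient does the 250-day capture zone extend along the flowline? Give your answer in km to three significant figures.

q = Ki = 443 × 0.016 = 7.088 m/d
Average linear velocity = 7.088 / 0.29 = 24.44 m/d
L = v × T = 24.44 × 250 = 6110 m
   = 6.11 km

6.11 km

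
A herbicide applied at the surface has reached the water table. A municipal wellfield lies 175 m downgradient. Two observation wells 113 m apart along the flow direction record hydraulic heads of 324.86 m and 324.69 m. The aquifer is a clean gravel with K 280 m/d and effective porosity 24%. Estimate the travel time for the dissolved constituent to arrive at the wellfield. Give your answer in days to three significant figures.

Hydraulic gradient i = (324.86 − 324.69) / 113 = 0.17 / 113 = 0.001504
Specific discharge q = 280 × 0.001504 = 0.4212 m/d
v_s = q/n_e = 0.4212/0.24 = 1.755 m/d
t = L / v = 175 / 1.755 = 99.71 d

99.7 days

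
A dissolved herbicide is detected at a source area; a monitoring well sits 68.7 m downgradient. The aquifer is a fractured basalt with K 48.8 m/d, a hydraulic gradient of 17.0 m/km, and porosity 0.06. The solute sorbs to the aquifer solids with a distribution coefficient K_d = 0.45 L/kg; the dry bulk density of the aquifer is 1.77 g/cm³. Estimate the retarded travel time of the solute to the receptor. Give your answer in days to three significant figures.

Specific discharge q = 48.8 × 0.017 = 0.8296 m/d
Seepage velocity v = q / n = 0.8296 / 0.06 = 13.83 m/d
Retardation R = 1 + ρ_b·K_d/n = 1 + 1.77×0.45/0.06 = 14.28
Contaminant velocity v_c = v/R = 13.83/14.28 = 0.9686 m/d
t = L/v_c = 68.7/0.9686 = 70.93 d

70.9 days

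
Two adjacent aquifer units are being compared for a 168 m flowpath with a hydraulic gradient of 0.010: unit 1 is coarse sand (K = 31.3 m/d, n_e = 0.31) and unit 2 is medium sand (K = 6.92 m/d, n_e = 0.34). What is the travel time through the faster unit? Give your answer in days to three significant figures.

Unit 1 (coarse sand): v = 31.3×0.010/0.31 = 1.010 m/d, t = 168/1.010 = 166.4 d
Unit 2 (medium sand): v = 6.92×0.010/0.34 = 0.2035 m/d, t = 168/0.2035 = 825.4 d
Faster unit: t = 166 d

166 days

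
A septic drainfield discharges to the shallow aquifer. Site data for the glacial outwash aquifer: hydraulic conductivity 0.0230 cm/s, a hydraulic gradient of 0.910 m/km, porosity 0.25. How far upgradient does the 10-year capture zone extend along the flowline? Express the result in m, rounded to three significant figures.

K = 0.0230 cm/s × 864 = 19.87 m/d
Specific discharge q = 19.87 × 9.1e-4 = 0.01808 m/d
Average linear velocity = 0.01808 / 0.25 = 0.07233 m/d
T = 10 yr × 365 = 3650 d
L = v × T = 0.07233 × 3650 = 264.0 m

264 m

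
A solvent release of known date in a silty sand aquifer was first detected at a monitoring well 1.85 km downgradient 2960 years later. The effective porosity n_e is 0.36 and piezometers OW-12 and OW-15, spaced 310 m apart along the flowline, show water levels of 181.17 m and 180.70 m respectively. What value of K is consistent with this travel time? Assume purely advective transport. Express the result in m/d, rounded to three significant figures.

0.407 m/d

Hydraulic gradient i = (181.17 − 180.70) / 310 = 0.47 / 310 = 0.001516
t = 2960 years = 1.080e6 d
L = 1.85 km = 1850 m
v = L / t = 1850 / 1.080e6 = 0.001712 m/d
K = v · n / i = 0.001712 × 0.36 / 0.001516 = 0.407 m/d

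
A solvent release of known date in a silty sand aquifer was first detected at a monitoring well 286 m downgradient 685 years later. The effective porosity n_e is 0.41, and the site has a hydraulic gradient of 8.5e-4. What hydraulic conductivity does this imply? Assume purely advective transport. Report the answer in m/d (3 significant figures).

t = 685 years = 250000 d
v = L / t = 286 / 250000 = 0.001144 m/d
K = v · n / i = 0.001144 × 0.41 / 8.5e-4 = 0.552 m/d

0.552 m/d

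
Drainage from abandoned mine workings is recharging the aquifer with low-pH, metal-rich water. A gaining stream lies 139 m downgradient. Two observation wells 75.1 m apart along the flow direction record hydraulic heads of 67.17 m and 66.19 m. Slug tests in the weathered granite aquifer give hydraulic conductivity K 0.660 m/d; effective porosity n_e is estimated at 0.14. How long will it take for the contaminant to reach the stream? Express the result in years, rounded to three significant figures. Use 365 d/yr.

6.19 years

Hydraulic gradient i = (67.17 − 66.19) / 75.1 = 0.98 / 75.1 = 0.01305
Specific discharge q = 0.660 × 0.01305 = 0.008613 m/d
v_s = q/n_e = 0.008613/0.14 = 0.06152 m/d
t = L / v = 139 / 0.06152 = 2260 d
   = 2260 / 365 = 6.19 yr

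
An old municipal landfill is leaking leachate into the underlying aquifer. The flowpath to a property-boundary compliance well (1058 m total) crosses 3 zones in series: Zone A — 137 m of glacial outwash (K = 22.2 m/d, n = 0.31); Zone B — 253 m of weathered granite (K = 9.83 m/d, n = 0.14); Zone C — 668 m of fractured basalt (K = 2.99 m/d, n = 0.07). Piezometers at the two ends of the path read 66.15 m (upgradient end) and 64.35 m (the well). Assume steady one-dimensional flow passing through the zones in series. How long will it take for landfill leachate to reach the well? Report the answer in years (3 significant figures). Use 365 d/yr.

Total head drop ΔH = 66.15 − 64.35 = 1.80 m
Continuity: the same q passes through each zone, so ΔH = q·Σ(L_j/K_j) — the zones act as resistances in series.
Σ(L/K) = 137/22.2 + 253/9.83 + 668/2.99 = 6.171 + 25.74 + 223.4 = 255.3 d
q = ΔH / Σ(L/K) = 1.80 / 255.3 = 0.007050 m/d (same in every zone)
Zone A: v = q/n = 0.007050/0.31 = 0.02274 m/d → t_A = 137/0.02274 = 6024 d
Zone B: v = q/n = 0.007050/0.14 = 0.05036 m/d → t_B = 253/0.05036 = 5024 d
Zone C: v = q/n = 0.007050/0.07 = 0.1007 m/d → t_C = 668/0.1007 = 6633 d
Total t = 6024 + 5024 + 6633 = 17680 d
   = 17680 / 365 = 48.4 yr

48.4 years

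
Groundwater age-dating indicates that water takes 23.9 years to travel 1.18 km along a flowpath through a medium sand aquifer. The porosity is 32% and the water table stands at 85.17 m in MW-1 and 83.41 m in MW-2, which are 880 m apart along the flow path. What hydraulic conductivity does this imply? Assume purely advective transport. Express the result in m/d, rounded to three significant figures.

Hydraulic gradient i = (85.17 − 83.41) / 880 = 1.76 / 880 = 0.002000
t = 23.9 years = 8724 d
L = 1.18 km = 1180 m
v = L / t = 1180 / 8724 = 0.1353 m/d
K = v · n / i = 0.1353 × 0.32 / 0.002000 = 21.6 m/d

21.6 m/d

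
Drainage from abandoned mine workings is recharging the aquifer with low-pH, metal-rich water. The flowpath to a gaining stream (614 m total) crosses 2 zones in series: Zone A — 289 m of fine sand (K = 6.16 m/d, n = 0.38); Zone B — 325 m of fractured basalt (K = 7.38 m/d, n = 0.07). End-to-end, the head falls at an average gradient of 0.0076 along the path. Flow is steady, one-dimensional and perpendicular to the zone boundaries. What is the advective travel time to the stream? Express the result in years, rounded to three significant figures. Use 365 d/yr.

Steady 1-D flow in series ⇒ the Darcy flux q is identical in every zone and the zone head losses add (resistances L/K in series).
Σ(L/K) = 289/6.16 + 325/7.38 = 46.92 + 44.04 = 90.95 d
K_eq = L_total / Σ(L/K) = 614 / 90.95 = 6.751 m/d
q = K_eq · i = 6.751 × 0.0076 = 0.05131 m/d (same in every zone)
Zone A: v = q/n = 0.05131/0.38 = 0.1350 m/d → t_A = 289/0.1350 = 2141 d
Zone B: v = q/n = 0.05131/0.07 = 0.7329 m/d → t_B = 325/0.7329 = 443.4 d
Total t = 2141 + 443.4 = 2584 d
   = 2584 / 365 = 7.08 yr

7.08 years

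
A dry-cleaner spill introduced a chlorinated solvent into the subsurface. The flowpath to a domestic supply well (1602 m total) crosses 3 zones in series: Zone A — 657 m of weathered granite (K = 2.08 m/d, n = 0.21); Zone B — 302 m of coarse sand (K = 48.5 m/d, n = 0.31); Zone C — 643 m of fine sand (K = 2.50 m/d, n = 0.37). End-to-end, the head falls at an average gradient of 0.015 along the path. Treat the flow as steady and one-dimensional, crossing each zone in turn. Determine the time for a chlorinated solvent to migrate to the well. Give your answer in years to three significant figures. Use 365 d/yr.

31.0 years

Steady 1-D flow in series ⇒ the Darcy flux q is identical in every zone and the zone head losses add (resistances L/K in series).
Σ(L/K) = 657/2.08 + 302/48.5 + 643/2.50 = 315.9 + 6.227 + 257.2 = 579.3 d
K_eq = L_total / Σ(L/K) = 1602 / 579.3 = 2.765 m/d
q = K_eq · i = 2.765 × 0.015 = 0.04148 m/d (same in every zone)
Zone A: v = q/n = 0.04148/0.21 = 0.1975 m/d → t_A = 657/0.1975 = 3326 d
Zone B: v = q/n = 0.04148/0.31 = 0.1338 m/d → t_B = 302/0.1338 = 2257 d
Zone C: v = q/n = 0.04148/0.37 = 0.1121 m/d → t_C = 643/0.1121 = 5735 d
Total t = 3326 + 2257 + 5735 = 11320 d
   = 11320 / 365 = 31.0 yr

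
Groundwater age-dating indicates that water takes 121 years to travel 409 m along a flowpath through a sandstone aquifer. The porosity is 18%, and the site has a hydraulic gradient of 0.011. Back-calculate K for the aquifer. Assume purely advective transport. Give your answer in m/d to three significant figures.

t = 121 years = 44170 d
v = L / t = 409 / 44170 = 0.009261 m/d
K = v · n / i = 0.009261 × 0.18 / 0.011 = 0.152 m/d

0.152 m/d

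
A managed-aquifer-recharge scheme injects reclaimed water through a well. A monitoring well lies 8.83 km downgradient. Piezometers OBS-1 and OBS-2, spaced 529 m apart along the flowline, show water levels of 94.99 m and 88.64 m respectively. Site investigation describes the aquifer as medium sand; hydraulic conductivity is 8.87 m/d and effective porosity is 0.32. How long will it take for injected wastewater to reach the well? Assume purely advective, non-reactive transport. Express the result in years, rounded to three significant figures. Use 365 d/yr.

72.7 years

Hydraulic gradient i = (94.99 − 88.64) / 529 = 6.35 / 529 = 0.01200
Specific discharge q = 8.87 × 0.01200 = 0.1065 m/d
v_s = q/n_e = 0.1065/0.32 = 0.3327 m/d
L = 8.83 km = 8830 m
t = L / v = 8830 / 0.3327 = 26540 d
   = 26540 / 365 = 72.7 yr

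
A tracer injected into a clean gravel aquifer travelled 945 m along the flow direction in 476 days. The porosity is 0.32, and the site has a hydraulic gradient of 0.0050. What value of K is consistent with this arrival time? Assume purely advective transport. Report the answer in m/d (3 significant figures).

127 m/d

v = L / t = 945 / 476 = 1.985 m/d
K = v · n / i = 1.985 × 0.32 / 0.0050 = 127 m/d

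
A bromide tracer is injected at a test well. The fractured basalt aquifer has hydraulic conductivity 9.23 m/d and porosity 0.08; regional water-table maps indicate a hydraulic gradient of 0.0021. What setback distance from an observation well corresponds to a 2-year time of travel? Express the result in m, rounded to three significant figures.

177 m

q = Ki = 9.23 × 0.0021 = 0.01938 m/d
Seepage velocity v = q / n = 0.01938 / 0.08 = 0.2423 m/d
T = 2 yr × 365 = 730 d
L = v × T = 0.2423 × 730 = 176.9 m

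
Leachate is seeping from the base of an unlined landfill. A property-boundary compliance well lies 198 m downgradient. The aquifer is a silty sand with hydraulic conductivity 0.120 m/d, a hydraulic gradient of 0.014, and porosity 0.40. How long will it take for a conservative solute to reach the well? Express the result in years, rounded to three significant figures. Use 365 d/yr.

129 years

q = Ki = 0.120 × 0.014 = 0.001680 m/d
Seepage velocity v = q / n = 0.001680 / 0.40 = 0.004200 m/d
t = L / v = 198 / 0.004200 = 47140 d
   = 47140 / 365 = 129 yr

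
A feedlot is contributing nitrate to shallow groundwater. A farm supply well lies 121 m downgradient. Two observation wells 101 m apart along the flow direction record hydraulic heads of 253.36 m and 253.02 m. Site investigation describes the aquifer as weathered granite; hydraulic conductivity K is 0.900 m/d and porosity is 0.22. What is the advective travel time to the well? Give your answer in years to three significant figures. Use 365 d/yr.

24.1 years

Hydraulic gradient i = (253.36 − 253.02) / 101 = 0.34 / 101 = 0.003366
Specific discharge q = 0.900 × 0.003366 = 0.003030 m/d
v = Ki/n = 0.900·0.003366/0.22 = 0.01377 m/d
t = L / v = 121 / 0.01377 = 8786 d
   = 8786 / 365 = 24.1 yr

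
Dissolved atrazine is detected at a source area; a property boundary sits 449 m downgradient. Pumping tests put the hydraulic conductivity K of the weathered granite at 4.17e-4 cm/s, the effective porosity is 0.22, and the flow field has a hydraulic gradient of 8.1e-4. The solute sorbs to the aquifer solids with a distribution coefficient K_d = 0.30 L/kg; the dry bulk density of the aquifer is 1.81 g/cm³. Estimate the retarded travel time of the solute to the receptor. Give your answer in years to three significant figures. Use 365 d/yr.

K = 4.17e-4 cm/s × 864 = 0.3603 m/d
Specific discharge q = 0.3603 × 8.1e-4 = 2.918e-4 m/d
v = Ki/n = 0.3603·8.1e-4/0.22 = 0.001327 m/d
Retardation R = 1 + ρ_b·K_d/n = 1 + 1.81×0.30/0.22 = 3.468
Contaminant velocity v_c = v/R = 0.001327/3.468 = 3.825e-4 m/d
t = L/v_c = 449/3.825e-4 = 1.174e6 d
   = 1.174e6/365 = 3220 yr

3220 years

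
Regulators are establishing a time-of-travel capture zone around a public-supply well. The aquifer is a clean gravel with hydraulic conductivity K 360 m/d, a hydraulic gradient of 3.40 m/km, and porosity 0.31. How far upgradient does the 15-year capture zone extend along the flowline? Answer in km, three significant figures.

21.6 km

Darcy flux q = K·i = 360 × 0.0034 = 1.224 m/d
v = Ki/n = 360·0.0034/0.31 = 3.948 m/d
T = 15 yr × 365 = 5475 d
L = v × T = 3.948 × 5475 = 21620 m
   = 21.6 km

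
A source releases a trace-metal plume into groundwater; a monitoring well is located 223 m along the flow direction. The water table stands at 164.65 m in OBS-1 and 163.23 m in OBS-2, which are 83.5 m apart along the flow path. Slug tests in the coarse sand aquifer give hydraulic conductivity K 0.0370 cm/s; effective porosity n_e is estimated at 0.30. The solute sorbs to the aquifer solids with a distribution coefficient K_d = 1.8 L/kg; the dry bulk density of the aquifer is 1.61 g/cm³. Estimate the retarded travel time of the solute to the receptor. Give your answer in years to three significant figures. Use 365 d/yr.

3.59 years

Hydraulic gradient i = (164.65 − 163.23) / 83.5 = 1.42 / 83.5 = 0.01701
K = 0.0370 cm/s × 864 = 31.97 m/d
Specific discharge q = 31.97 × 0.01701 = 0.5436 m/d
v = Ki/n = 31.97·0.01701/0.30 = 1.812 m/d
Retardation R = 1 + ρ_b·K_d/n = 1 + 1.61×1.8/0.30 = 10.66
Contaminant velocity v_c = v/R = 1.812/10.66 = 0.1700 m/d
t = L/v_c = 223/0.1700 = 1312 d
   = 1312/365 = 3.59 yr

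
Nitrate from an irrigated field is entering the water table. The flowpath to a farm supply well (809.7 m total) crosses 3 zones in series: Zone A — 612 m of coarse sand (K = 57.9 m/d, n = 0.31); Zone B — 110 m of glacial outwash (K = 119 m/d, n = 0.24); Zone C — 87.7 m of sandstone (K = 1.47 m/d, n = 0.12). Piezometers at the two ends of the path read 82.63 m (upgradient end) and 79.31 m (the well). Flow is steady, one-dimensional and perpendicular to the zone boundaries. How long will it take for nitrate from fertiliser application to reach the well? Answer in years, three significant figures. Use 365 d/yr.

Total head drop ΔH = 82.63 − 79.31 = 3.32 m
Steady 1-D flow in series ⇒ the Darcy flux q is identical in every zone and the zone head losses add (resistances L/K in series).
Σ(L/K) = 612/57.9 + 110/119 + 87.7/1.47 = 10.57 + 0.9244 + 59.66 = 71.15 d
q = ΔH / Σ(L/K) = 3.32 / 71.15 = 0.04666 m/d (same in every zone)
Zone A: v = q/n = 0.04666/0.31 = 0.1505 m/d → t_A = 612/0.1505 = 4066 d
Zone B: v = q/n = 0.04666/0.24 = 0.1944 m/d → t_B = 110/0.1944 = 565.8 d
Zone C: v = q/n = 0.04666/0.12 = 0.3888 m/d → t_C = 87.7/0.3888 = 225.6 d
Total t = 4066 + 565.8 + 225.6 = 4857 d
   = 4857 / 365 = 13.3 yr

13.3 years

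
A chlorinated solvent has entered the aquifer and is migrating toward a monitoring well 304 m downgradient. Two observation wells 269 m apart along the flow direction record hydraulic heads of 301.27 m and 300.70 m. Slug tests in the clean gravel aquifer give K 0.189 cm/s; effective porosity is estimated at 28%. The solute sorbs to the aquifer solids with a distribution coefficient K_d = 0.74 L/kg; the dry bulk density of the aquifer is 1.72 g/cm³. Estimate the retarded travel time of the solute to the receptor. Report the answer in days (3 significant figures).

Hydraulic gradient i = (301.27 − 300.70) / 269 = 0.57 / 269 = 0.002119
K = 0.189 cm/s × 864 = 163.3 m/d
Darcy flux q = K·i = 163.3 × 0.002119 = 0.3460 m/d
v_s = q/n_e = 0.3460/0.28 = 1.236 m/d
Retardation R = 1 + ρ_b·K_d/n = 1 + 1.72×0.74/0.28 = 5.546
Contaminant velocity v_c = v/R = 1.236/5.546 = 0.2228 m/d
t = L/v_c = 304/0.2228 = 1364 d

1360 days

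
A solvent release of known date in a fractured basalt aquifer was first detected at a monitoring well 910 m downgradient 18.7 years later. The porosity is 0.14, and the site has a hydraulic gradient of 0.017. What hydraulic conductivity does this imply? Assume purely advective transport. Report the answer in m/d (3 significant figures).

t = 18.7 years = 6826 d
v = L / t = 910 / 6826 = 0.1333 m/d
K = v · n / i = 0.1333 × 0.14 / 0.017 = 1.10 m/d

1.10 m/d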